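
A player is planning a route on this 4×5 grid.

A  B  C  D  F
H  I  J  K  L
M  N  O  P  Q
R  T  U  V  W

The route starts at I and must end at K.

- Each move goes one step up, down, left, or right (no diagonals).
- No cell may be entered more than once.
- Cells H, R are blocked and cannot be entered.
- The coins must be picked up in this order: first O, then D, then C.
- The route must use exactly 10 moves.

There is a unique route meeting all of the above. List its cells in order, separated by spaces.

The waypoints must appear in the order O, D, C, with no cell reused.
Route from I: down 1 to N, right 3 to Q, up 2 to F, left 2 to C, down 1 to J, right 1 to K — 10 moves in all.
Check: order respected (O at step 2, D at step 7, C at step 8); 10 moves as required.

I N O P Q L F D C J K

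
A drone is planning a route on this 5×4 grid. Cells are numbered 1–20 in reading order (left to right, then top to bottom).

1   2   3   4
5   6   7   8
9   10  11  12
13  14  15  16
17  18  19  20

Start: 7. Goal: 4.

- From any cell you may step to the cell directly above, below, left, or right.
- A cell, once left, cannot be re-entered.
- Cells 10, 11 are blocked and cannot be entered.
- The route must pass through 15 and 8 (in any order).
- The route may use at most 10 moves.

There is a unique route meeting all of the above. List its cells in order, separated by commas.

7, 6, 5, 9, 13, 14, 15, 16, 12, 8, 4

Any route must reach 15 and 8 and still end at 4 within 10 moves, so the order of the required stops is forced.
Route from 7: left 2 to 5, down 2 to 13, right 3 to 16, up 3 to 4 — 10 moves in all.
Check: all required cells visited; 10 ≤ 10 moves.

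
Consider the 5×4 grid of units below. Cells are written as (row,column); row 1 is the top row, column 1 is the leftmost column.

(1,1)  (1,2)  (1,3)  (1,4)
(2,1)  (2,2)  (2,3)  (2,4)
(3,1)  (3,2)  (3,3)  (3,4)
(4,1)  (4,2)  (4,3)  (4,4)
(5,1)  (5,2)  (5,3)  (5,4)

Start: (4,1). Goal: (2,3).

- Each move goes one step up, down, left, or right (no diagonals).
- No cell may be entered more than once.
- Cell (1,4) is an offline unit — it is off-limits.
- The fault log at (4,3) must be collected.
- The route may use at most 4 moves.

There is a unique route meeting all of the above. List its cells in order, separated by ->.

(4,1) -> (4,2) -> (4,3) -> (3,3) -> (2,3)

Any route must reach (4,3) and still end at (2,3) within 4 moves, so the order of the required stops is forced.
Route from (4,1): 2× right (reaching (4,3)), 2× up (reaching (2,3)) — 4 moves in all.
Check: all required cells visited; 4 ≤ 4 moves.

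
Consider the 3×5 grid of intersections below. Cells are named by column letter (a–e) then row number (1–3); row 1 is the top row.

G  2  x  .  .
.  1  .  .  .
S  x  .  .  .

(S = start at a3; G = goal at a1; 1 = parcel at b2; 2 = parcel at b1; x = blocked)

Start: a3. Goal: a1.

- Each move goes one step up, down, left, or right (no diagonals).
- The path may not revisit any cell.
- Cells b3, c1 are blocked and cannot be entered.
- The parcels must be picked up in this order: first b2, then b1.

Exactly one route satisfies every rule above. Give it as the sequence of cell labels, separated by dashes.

a3 - a2 - b2 - b1 - a1

The waypoints must appear in the order b2, b1, with no cell reused.
Route from a3: up 1 to a2, right 1 to b2, up 1 to b1, left 1 to a1 — 4 moves in all.
Check: order respected (1 at step 2, 2 at step 3).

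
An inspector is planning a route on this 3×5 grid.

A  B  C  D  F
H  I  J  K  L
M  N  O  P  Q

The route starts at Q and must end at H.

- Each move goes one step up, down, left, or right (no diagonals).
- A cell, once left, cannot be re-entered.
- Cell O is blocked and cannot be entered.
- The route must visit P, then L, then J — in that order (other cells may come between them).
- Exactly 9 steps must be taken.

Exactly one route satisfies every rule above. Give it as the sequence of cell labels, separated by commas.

The waypoints must appear in the order P, L, J, with no cell reused.
Route from Q: left to P, up to K, right to L, up to F, 2× left (reaching C), down to J, 2× left (reaching H) — 9 moves in all.
Check: order respected (P at step 1, L at step 3, J at step 7); 9 moves as required.

Q, P, K, L, F, D, C, J, I, H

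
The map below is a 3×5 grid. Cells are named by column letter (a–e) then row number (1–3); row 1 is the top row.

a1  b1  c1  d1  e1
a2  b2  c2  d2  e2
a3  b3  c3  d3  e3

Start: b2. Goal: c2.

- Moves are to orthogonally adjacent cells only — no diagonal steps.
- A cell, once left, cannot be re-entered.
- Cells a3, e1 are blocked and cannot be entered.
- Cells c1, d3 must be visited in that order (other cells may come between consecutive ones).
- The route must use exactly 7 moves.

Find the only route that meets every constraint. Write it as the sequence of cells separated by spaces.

The waypoints must appear in the order c1, d3, with no cell reused.
Route from b2: up 1 to b1, right 2 to d1, down 2 to d3, left 1 to c3, up 1 to c2 — 7 moves in all.
Check: order respected (c1 at step 2, d3 at step 5); 7 moves as required.

b2 b1 c1 d1 d2 d3 c3 c2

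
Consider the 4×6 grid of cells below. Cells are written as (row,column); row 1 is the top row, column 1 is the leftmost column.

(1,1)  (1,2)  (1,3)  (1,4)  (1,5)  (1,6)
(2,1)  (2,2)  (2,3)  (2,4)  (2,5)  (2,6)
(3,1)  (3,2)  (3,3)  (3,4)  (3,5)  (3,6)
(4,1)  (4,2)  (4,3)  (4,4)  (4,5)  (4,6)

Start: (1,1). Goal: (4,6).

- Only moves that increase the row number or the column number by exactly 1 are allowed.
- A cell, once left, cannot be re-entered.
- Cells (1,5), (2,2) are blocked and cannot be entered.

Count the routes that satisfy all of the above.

22

A right/down-only route from (1,1) to (4,6) makes exactly 3 down-moves and 5 right-moves in some order.
With no other constraints that would be C(8,3) = 56 routes.
Subtract routes through each blocked cell (inclusion–exclusion for overlaps): − through (1,5): 4 − through (2,2): 30 → 22.
That gives 22 routes.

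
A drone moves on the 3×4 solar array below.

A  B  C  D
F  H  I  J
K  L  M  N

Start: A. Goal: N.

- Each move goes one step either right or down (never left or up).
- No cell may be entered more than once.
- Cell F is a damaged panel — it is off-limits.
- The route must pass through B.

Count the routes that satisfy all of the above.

A right/down-only route from A to N makes exactly 2 down-moves and 3 right-moves in some order.
With no other constraints that would be C(5,2) = 10 routes.
Split at B and multiply the segment counts (each segment already excludes blocked cells): A→B: 1; B→N: 6; product = 6.
That gives 6 routes.

6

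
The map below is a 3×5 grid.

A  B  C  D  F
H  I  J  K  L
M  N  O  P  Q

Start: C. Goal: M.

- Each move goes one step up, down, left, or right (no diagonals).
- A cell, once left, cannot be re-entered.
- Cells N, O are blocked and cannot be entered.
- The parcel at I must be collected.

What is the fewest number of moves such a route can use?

Any route passes through I somewhere between C and M. Summing Manhattan distances along the two legs (C → I → M) gives a lower bound of 2 + 2 = 4 moves.
A route of 4 moves achieves this: C → J → I → H → M.
Since 4 matches the lower bound, it is optimal.

4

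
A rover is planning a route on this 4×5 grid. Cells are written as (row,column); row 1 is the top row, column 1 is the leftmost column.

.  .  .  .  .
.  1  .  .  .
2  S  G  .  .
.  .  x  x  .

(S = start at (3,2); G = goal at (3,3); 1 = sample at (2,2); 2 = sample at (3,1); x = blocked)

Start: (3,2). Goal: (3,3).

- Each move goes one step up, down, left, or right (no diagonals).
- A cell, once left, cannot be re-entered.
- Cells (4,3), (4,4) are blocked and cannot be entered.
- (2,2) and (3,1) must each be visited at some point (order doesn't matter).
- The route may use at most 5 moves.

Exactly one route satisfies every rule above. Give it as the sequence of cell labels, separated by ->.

The budget equals the shortest possible length, so every move has to be on a shortest route through the required cells.
Route from (3,2): left 1 to (3,1), up 1 to (2,1), right 2 to (2,3), down 1 to (3,3) — 5 moves in all.
Check: all required cells visited; 5 ≤ 5 moves.

(3,2) -> (3,1) -> (2,1) -> (2,2) -> (2,3) -> (3,3)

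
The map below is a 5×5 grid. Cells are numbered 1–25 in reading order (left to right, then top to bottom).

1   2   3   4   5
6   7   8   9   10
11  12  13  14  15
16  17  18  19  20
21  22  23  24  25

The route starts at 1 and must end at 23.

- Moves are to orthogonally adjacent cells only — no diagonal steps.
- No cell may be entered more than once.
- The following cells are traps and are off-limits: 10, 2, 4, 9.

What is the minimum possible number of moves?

The Manhattan distance from 1 to 23 is |1−5| + |1−3| = 6, so at least 6 moves are needed.
A route of 6 moves achieves this: 1 → 6 → 11 → 16 → 21 → 22 → 23.
Since 6 matches the lower bound, it is optimal.

6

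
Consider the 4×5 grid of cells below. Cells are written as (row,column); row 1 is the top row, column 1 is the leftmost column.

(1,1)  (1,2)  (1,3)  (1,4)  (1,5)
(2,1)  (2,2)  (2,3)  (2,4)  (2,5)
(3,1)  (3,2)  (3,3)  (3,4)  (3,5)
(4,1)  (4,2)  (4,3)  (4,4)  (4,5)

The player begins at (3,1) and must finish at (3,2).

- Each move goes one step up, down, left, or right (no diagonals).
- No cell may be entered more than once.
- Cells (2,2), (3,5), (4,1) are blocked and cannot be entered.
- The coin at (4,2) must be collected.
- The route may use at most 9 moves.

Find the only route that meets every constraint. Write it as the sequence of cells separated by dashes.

(3,1) - (2,1) - (1,1) - (1,2) - (1,3) - (2,3) - (3,3) - (4,3) - (4,2) - (3,2)

The budget equals the shortest possible length, so every move has to be on a shortest route through the required cells.
Route from (3,1): up 2 to (1,1), right 2 to (1,3), down 3 to (4,3), left 1 to (4,2), up 1 to (3,2) — 9 moves in all.
Check: all required cells visited; 9 ≤ 9 moves.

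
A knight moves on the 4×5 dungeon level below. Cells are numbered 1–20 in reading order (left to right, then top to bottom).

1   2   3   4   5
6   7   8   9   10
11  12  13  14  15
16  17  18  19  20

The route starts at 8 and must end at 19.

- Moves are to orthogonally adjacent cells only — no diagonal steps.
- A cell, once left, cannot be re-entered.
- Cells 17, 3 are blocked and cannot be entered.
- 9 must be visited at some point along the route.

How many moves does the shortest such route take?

Any route passes through 9 somewhere between 8 and 19. Summing Manhattan distances along the two legs (8 → 9 → 19) gives a lower bound of 1 + 2 = 3 moves.
A route of 3 moves achieves this: 8 → 9 → 14 → 19.
Since 3 matches the lower bound, it is optimal.

3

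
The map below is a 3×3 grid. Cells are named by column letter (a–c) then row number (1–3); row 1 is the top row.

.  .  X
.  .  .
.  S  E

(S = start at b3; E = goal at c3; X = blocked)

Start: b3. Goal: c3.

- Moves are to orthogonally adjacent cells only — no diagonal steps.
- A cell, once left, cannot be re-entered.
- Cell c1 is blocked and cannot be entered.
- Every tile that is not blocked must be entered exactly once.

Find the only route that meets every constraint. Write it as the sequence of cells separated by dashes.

Need to visit all 8 open cells exactly once, starting at b3 and ending at c3.
Cell a3 has only two open neighbours (a2 and b3), so the path must pass straight through it: one of those is the cell it's entered from and the other is where it exits.
Route from b3: left 1 to a3, up 2 to a1, right 1 to b1, down 1 to b2, right 1 to c2, down 1 to c3 — 7 moves in all.
Check: all 8 open cells covered.

b3 - a3 - a2 - a1 - b1 - b2 - c2 - c3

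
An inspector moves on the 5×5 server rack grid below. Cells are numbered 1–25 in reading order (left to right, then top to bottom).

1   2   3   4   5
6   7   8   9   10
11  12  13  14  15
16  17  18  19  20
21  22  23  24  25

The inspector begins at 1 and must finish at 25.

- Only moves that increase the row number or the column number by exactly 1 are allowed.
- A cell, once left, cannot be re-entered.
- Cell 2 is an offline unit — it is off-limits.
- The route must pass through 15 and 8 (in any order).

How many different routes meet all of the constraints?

3

A right/down-only route from 1 to 25 makes exactly 4 down-moves and 4 right-moves in some order.
With no other constraints that would be C(8,4) = 70 routes.
A monotone route can only reach the required cells in the order 8, 15, so split there and multiply the segment counts (each segment already excludes blocked cells): 1→8: 1; 8→15: 3; 15→25: 1; product = 3.
That gives 3 routes.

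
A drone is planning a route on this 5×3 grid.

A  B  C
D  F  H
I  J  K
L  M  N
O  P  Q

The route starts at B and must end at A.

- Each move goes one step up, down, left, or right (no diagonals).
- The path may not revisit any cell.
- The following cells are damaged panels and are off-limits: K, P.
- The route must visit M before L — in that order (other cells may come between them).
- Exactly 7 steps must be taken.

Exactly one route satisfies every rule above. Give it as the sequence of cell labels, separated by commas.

B, F, J, M, L, I, D, A

The waypoints must appear in the order M, L, with no cell reused.
Route from B: down 3 to M, left 1 to L, up 3 to A — 7 moves in all.
Check: order respected (M at step 3, L at step 4); 7 moves as required.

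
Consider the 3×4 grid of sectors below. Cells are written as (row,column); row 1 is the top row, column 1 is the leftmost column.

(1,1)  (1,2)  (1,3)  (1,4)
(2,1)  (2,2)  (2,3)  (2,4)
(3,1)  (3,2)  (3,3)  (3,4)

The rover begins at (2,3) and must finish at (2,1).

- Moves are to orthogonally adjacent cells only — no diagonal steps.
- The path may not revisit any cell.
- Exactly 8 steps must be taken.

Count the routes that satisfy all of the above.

Need simple routes of exactly 8 moves from (2,3) to (2,1) (Manhattan distance 2, so 3 moves are spent on a detour and 3 undoing it).
Enumerating: (2,3) (1,3) (1,4) (2,4) (3,4) (3,3) (3,2) (2,2) (2,1) | (2,3) (1,3) (1,4) (2,4) (3,4) (3,3) (3,2) (3,1) (2,1) | (2,3) (3,3) (3,4) (2,4) (1,4) (1,3) (1,2) (2,2) (2,1) | (2,3) (3,3) (3,4) (2,4) (1,4) (1,3) (1,2) (1,1) (2,1) | (2,3) (2,4) (1,4) (1,3) (1,2) (2,2) (3,2) (3,1) (2,1) | (2,3) (2,4) (3,4) (3,3) (3,2) (2,2) (1,2) (1,1) (2,1).
That gives 6 routes.

6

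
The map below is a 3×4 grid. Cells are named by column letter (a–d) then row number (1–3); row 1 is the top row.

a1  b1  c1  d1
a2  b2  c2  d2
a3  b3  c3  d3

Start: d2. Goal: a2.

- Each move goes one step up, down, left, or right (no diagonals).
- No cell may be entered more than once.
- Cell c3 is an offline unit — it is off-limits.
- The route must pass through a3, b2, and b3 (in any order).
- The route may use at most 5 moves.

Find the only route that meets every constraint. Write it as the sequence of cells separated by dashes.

d2 - c2 - b2 - b3 - a3 - a2

Any route must reach a3, b2, and b3 and still end at a2 within 5 moves, so the order of the required stops is forced.
Route from d2: 2× left (reaching b2), down to b3, left to a3, up to a2 — 5 moves in all.
Check: all required cells visited; 5 ≤ 5 moves.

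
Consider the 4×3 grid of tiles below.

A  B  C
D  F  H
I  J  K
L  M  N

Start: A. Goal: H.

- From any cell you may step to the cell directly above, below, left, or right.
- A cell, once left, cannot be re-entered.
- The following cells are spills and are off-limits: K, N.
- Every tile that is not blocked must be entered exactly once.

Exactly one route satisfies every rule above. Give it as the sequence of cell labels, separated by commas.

A, D, I, L, M, J, F, B, C, H

Need to visit all 10 open cells exactly once, starting at A and ending at H.
Cell C has only two open neighbours (H and B), so the path must pass straight through it: one of those is the cell it's entered from and the other is where it exits.
Route from A: 3× down (reaching L), right to M, 3× up (reaching B), right to C, down to H — 9 moves in all.
Check: all 10 open cells covered.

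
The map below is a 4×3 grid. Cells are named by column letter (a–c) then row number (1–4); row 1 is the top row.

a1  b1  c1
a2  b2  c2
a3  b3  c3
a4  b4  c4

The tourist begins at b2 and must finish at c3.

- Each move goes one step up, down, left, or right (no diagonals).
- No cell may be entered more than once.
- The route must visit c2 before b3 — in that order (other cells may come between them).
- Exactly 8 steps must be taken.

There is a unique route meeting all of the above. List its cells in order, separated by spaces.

The waypoints must appear in the order c2, b3, with no cell reused.
Route from b2: right to c2, up to c1, 2× left (reaching a1), 2× down (reaching a3), 2× right (reaching c3) — 8 moves in all.
Check: order respected (c2 at step 1, b3 at step 7); 8 moves as required.

b2 c2 c1 b1 a1 a2 a3 b3 c3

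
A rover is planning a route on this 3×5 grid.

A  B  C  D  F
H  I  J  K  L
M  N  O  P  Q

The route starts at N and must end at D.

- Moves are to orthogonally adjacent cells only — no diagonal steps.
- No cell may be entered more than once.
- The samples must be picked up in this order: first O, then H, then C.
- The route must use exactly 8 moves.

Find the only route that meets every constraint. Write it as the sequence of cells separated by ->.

The waypoints must appear in the order O, H, C, with no cell reused.
Route from N: right to O, up to J, 2× left (reaching H), up to A, 3× right (reaching D) — 8 moves in all.
Check: order respected (O at step 1, H at step 4, C at step 7); 8 moves as required.

N -> O -> J -> I -> H -> A -> B -> C -> D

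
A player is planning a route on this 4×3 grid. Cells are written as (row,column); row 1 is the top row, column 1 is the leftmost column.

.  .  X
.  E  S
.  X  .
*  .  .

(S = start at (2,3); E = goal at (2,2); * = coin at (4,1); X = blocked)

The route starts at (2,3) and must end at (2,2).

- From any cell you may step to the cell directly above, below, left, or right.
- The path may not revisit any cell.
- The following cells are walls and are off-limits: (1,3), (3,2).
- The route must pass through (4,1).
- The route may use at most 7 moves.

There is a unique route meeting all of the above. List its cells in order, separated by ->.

(2,3) -> (3,3) -> (4,3) -> (4,2) -> (4,1) -> (3,1) -> (2,1) -> (2,2)

The budget equals the shortest possible length, so every move has to be on a shortest route through the required cells.
Route from (2,3): down 2 to (4,3), left 2 to (4,1), up 2 to (2,1), right 1 to (2,2) — 7 moves in all.
Check: all required cells visited; 7 ≤ 7 moves.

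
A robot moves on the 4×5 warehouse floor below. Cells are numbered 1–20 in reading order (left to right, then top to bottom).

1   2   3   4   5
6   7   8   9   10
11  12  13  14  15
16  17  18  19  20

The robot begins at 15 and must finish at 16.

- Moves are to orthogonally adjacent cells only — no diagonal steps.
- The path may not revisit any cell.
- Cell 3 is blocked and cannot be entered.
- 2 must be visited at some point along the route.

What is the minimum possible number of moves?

Any route passes through 2 somewhere between 15 and 16. Summing Manhattan distances along the two legs (15 → 2 → 16) gives a lower bound of 5 + 4 = 9 moves.
A route of 9 moves achieves this: 15 → 10 → 9 → 8 → 7 → 2 → 1 → 6 → 11 → 16.
Since 9 matches the lower bound, it is optimal.

9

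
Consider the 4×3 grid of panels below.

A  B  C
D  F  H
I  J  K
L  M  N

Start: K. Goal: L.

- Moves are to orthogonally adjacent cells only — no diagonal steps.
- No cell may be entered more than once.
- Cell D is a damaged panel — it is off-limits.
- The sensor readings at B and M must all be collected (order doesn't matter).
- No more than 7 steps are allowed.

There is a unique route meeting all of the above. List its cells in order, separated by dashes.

The budget equals the shortest possible length, so every move has to be on a shortest route through the required cells.
Route from K: up 2 to C, left 1 to B, down 3 to M, left 1 to L — 7 moves in all.
Check: all required cells visited; 7 ≤ 7 moves.

K - H - C - B - F - J - M - L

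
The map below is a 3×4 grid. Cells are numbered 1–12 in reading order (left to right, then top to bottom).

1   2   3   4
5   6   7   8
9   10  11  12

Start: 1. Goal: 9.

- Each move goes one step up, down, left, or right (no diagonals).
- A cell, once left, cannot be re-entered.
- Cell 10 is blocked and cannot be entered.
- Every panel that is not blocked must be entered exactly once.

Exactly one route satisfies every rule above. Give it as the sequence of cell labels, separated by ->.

Need to visit all 11 open cells exactly once, starting at 1 and ending at 9.
Cell 12 has only two open neighbours (8 and 11), so the path must pass straight through it: one of those is the cell it's entered from and the other is where it exits.
Route from 1: 3× right (reaching 4), 2× down (reaching 12), left to 11, up to 7, 2× left (reaching 5), down to 9 — 10 moves in all.
Check: all 11 open cells covered.

1 -> 2 -> 3 -> 4 -> 8 -> 12 -> 11 -> 7 -> 6 -> 5 -> 9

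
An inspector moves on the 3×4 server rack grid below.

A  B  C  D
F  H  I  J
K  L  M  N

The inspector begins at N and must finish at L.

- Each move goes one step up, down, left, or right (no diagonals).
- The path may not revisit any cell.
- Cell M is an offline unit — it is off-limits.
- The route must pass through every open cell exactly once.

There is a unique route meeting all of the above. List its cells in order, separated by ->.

N -> J -> D -> C -> I -> H -> B -> A -> F -> K -> L

Need to visit all 11 open cells exactly once, starting at N and ending at L.
Cell K has only two open neighbours (F and L), so the path must pass straight through it: one of those is the cell it's entered from and the other is where it exits.
Route from N: up 2 to D, left 1 to C, down 1 to I, left 1 to H, up 1 to B, left 1 to A, down 2 to K, right 1 to L — 10 moves in all.
Check: all 11 open cells covered.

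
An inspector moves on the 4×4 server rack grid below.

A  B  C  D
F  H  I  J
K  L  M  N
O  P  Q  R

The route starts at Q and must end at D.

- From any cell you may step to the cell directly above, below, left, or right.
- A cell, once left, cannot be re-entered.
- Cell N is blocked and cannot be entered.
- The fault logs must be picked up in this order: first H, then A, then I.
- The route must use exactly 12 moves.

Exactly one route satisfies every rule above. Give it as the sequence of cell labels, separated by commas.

Q, P, O, K, L, H, F, A, B, C, I, J, D

The waypoints must appear in the order H, A, I, with no cell reused.
Route from Q: left 2 to O, up 1 to K, right 1 to L, up 1 to H, left 1 to F, up 1 to A, right 2 to C, down 1 to I, right 1 to J, up 1 to D — 12 moves in all.
Check: order respected (H at step 5, A at step 7, I at step 10); 12 moves as required.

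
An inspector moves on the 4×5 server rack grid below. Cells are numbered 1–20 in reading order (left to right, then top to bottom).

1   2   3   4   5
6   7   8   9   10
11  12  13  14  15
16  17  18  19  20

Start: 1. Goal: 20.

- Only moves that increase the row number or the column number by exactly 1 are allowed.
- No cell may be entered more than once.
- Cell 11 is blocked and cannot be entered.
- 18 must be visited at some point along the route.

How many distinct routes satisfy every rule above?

7

A right/down-only route from 1 to 20 makes exactly 3 down-moves and 4 right-moves in some order.
With no other constraints that would be C(7,3) = 35 routes.
Split at 18 and multiply the segment counts (each segment already excludes blocked cells): 1→18: 7; 18→20: 1; product = 7.
That gives 7 routes.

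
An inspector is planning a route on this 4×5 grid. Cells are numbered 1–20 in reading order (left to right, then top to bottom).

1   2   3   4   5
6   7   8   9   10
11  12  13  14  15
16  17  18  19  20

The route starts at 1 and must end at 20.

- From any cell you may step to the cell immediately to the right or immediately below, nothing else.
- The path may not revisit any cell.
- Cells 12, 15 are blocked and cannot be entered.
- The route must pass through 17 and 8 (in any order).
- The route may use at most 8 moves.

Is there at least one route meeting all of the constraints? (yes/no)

no

17 is below but to the left of 8: going 8 → 17 would need a leftward move and 17 → 8 an upward move, so no right/down-only route can visit both required cells.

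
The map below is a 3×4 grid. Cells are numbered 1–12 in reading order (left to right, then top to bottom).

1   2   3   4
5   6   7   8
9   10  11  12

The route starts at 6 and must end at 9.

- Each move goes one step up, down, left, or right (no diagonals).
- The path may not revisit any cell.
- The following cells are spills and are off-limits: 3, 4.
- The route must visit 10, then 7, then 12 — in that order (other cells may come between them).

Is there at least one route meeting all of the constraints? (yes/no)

no

Ignoring the required order, 1 revisit-free route from 6 to 9 passes through all of 10, 7, and 12; the waypoint orders that occur are 7 → 12 → 10 (1) — never 10 → 7 → 12.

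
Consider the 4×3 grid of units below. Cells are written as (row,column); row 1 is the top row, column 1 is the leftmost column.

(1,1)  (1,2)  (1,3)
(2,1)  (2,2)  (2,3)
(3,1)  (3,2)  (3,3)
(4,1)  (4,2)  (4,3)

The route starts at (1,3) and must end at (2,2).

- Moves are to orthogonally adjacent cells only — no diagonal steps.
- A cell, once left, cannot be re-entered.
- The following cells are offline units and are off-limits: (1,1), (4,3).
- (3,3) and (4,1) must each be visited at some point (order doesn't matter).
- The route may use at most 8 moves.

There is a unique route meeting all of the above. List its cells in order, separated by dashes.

(1,3) - (2,3) - (3,3) - (3,2) - (4,2) - (4,1) - (3,1) - (2,1) - (2,2)

Any route must reach (3,3) and (4,1) and still end at (2,2) within 8 moves, so the order of the required stops is forced.
Route from (1,3): 2× down (reaching (3,3)), left to (3,2), down to (4,2), left to (4,1), 2× up (reaching (2,1)), right to (2,2) — 8 moves in all.
Check: all required cells visited; 8 ≤ 8 moves.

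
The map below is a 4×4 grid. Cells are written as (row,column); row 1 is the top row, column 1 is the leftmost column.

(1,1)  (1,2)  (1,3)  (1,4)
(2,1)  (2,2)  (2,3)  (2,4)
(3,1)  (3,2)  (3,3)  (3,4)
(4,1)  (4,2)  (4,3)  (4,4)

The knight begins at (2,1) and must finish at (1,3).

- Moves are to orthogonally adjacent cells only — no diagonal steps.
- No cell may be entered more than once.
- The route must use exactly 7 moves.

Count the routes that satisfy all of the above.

Need simple routes of exactly 7 moves from (2,1) to (1,3) (Manhattan distance 3, so 2 moves are spent on a detour and 2 undoing it).
Branch systematically from the start, pruning whenever the remaining move budget drops below the Manhattan distance to (1,3) or differs from it in parity. Grouping the completions by first move — via (1,1): 2; via (3,1): 10; via (2,2): 5 — and summing: 2 + 10 + 5 = 17.
That gives 17 routes.

17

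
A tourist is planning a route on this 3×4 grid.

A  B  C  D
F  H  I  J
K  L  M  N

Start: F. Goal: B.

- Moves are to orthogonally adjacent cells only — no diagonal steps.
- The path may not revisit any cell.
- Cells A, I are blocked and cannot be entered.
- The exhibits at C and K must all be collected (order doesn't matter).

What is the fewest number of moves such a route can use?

8

Any route passes through C and K in some order between F and B. Summing Manhattan distances along each leg and taking the cheapest ordering (F → K → C → B) gives a lower bound of 1 + 4 + 1 = 6 moves.
The shortest route satisfying every rule uses 8 moves: F → K → L → M → N → J → D → C → B.
The bound of 6 isn't tight here; checking systematically, no route of length 6 through 7 satisfies every constraint, so 8 is the minimum.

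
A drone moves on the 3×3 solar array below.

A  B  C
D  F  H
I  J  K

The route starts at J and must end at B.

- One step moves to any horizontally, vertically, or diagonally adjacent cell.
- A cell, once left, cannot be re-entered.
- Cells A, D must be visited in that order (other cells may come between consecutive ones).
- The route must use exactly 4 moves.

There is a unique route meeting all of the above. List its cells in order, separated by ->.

J -> F -> A -> D -> B

The waypoints must appear in the order A, D, with no cell reused.
Route from J: up 1 to F, up-left 1 to A, down 1 to D, up-right 1 to B — 4 moves in all.
Check: order respected (A at step 2, D at step 3); 4 moves as required.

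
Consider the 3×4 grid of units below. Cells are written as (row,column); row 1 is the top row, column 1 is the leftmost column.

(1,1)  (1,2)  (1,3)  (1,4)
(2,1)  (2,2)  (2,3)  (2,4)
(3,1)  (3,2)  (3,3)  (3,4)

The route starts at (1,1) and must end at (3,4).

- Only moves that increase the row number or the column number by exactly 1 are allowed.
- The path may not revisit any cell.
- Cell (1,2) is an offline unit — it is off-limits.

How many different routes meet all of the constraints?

4

A right/down-only route from (1,1) to (3,4) makes exactly 2 down-moves and 3 right-moves in some order.
With no other constraints that would be C(5,2) = 10 routes.
Subtract routes through each blocked cell (inclusion–exclusion for overlaps): − through (1,2): 6 → 4.
That gives 4 routes.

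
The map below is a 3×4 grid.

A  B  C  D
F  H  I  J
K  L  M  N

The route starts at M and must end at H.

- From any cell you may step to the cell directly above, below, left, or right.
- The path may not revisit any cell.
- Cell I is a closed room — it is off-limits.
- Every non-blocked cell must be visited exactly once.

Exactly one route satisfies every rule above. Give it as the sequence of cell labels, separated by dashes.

M - N - J - D - C - B - A - F - K - L - H

Need to visit all 11 open cells exactly once, starting at M and ending at H.
Cell K has only two open neighbours (F and L), so the path must pass straight through it: one of those is the cell it's entered from and the other is where it exits.
Route from M: right 1 to N, up 2 to D, left 3 to A, down 2 to K, right 1 to L, up 1 to H — 10 moves in all.
Check: all 11 open cells covered.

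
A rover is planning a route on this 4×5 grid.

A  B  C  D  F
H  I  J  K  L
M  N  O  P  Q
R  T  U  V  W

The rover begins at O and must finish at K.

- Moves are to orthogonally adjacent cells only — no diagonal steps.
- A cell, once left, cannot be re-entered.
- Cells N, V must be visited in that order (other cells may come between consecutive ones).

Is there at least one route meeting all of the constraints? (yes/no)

One route that works: O → N → T → U → V → P → K.

yes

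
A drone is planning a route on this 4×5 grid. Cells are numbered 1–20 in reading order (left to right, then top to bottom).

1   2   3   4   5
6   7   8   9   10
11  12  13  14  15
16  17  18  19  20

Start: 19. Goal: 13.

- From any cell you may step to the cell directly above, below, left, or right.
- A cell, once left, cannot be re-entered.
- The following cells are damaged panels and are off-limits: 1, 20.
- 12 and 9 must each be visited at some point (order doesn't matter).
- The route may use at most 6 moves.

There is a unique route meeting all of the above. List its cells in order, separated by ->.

19 -> 14 -> 9 -> 8 -> 7 -> 12 -> 13

The budget equals the shortest possible length, so every move has to be on a shortest route through the required cells.
Route from 19: 2× up (reaching 9), 2× left (reaching 7), down to 12, right to 13 — 6 moves in all.
Check: all required cells visited; 6 ≤ 6 moves.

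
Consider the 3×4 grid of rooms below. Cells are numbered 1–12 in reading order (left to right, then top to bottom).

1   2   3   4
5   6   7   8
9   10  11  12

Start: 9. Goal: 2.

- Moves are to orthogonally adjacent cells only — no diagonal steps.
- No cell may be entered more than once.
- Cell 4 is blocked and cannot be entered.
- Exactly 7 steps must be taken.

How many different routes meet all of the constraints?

4

Need simple routes of exactly 7 moves from 9 to 2 (Manhattan distance 3, so 2 moves are spent on a detour and 2 undoing it).
Enumerating: 9 5 6 10 11 7 3 2 | 9 10 11 7 6 5 1 2 | 9 10 11 12 8 7 3 2 | 9 10 11 12 8 7 6 2.
That gives 4 routes.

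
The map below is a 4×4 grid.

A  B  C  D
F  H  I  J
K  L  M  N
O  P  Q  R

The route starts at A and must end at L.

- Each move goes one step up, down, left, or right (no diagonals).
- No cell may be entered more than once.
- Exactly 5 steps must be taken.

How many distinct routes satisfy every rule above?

6

Need simple routes of exactly 5 moves from A to L (Manhattan distance 3, so 1 moves are spent on a detour and 1 undoing it).
Enumerating: A F K O P L | A F H I M L | A B H F K L | A B H I M L | A B C I M L | A B C I H L.
That gives 6 routes.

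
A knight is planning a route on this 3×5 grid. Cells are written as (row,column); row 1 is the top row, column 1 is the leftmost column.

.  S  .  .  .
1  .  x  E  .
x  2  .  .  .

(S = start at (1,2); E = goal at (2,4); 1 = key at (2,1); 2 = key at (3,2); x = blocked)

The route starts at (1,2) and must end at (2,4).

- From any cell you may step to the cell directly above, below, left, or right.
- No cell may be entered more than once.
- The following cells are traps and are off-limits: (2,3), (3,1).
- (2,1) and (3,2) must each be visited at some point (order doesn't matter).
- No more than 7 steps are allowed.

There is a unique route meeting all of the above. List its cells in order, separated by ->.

(1,2) -> (1,1) -> (2,1) -> (2,2) -> (3,2) -> (3,3) -> (3,4) -> (2,4)

Any route must reach (2,1) and (3,2) and still end at (2,4) within 7 moves, so the order of the required stops is forced.
Route from (1,2): left 1 to (1,1), down 1 to (2,1), right 1 to (2,2), down 1 to (3,2), right 2 to (3,4), up 1 to (2,4) — 7 moves in all.
Check: all required cells visited; 7 ≤ 7 moves.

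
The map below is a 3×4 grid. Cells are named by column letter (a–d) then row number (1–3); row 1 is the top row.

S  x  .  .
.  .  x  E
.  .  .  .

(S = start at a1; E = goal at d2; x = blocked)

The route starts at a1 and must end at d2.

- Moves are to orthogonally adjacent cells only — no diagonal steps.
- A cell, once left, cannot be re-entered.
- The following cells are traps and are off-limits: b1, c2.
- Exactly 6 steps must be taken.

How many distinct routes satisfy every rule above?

Need simple routes of exactly 6 moves from a1 to d2 (Manhattan distance 4, so 1 moves are spent on a detour and 1 undoing it).
Enumerating: a1 a2 a3 b3 c3 d3 d2 | a1 a2 b2 b3 c3 d3 d2.
That gives 2 routes.

2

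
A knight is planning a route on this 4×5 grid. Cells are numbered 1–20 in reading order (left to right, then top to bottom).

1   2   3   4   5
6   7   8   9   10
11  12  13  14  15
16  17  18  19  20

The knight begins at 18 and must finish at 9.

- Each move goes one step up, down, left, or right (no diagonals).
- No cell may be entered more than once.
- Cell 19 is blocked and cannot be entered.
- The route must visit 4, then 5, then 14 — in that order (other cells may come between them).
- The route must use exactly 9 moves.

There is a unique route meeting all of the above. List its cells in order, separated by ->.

18 -> 13 -> 8 -> 3 -> 4 -> 5 -> 10 -> 15 -> 14 -> 9

The waypoints must appear in the order 4, 5, 14, with no cell reused.
Route from 18: 3× up (reaching 3), 2× right (reaching 5), 2× down (reaching 15), left to 14, up to 9 — 9 moves in all.
Check: order respected (4 at step 4, 5 at step 5, 14 at step 8); 9 moves as required.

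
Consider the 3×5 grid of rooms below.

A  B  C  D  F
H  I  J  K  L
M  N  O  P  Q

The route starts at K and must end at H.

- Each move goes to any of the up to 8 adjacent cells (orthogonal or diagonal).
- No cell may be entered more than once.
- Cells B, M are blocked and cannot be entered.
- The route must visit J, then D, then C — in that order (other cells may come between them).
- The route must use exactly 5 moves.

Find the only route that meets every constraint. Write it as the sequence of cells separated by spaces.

K J D C I H

The waypoints must appear in the order J, D, C, with no cell reused.
Route from K: left 1 to J, up-right 1 to D, left 1 to C, down-left 1 to I, left 1 to H — 5 moves in all.
Check: order respected (J at step 1, D at step 2, C at step 3); 5 moves as required.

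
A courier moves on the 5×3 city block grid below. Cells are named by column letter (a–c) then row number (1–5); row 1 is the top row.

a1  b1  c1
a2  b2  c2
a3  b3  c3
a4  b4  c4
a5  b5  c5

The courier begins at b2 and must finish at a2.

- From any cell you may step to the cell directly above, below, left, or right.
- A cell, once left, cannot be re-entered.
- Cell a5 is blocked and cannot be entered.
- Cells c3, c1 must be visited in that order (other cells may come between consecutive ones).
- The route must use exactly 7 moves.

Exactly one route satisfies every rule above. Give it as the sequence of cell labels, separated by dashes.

The waypoints must appear in the order c3, c1, with no cell reused.
Route from b2: down to b3, right to c3, 2× up (reaching c1), 2× left (reaching a1), down to a2 — 7 moves in all.
Check: order respected (c3 at step 2, c1 at step 4); 7 moves as required.

b2 - b3 - c3 - c2 - c1 - b1 - a1 - a2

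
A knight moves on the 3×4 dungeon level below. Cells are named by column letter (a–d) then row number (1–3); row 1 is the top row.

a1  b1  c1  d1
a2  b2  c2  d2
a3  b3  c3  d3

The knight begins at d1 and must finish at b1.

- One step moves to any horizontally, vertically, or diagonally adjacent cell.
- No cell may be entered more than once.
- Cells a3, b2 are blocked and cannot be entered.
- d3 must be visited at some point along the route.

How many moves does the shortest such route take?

4

Any route passes through d3 somewhere between d1 and b1. Summing Chebyshev distances along the two legs (d1 → d3 → b1) gives a lower bound of 2 + 2 = 4 moves.
A route of 4 moves achieves this: d1 → d2 → d3 → c2 → b1.
Since 4 matches the lower bound, it is optimal.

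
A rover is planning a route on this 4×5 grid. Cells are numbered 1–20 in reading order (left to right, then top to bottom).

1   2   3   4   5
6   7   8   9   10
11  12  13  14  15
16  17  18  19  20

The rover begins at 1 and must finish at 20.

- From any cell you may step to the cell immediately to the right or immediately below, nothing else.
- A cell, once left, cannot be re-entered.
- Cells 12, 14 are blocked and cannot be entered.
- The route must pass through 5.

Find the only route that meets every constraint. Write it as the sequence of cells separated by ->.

1 -> 2 -> 3 -> 4 -> 5 -> 10 -> 15 -> 20

Moves only go right or down, so the column and row indices never decrease.
Route from 1: 4× right (reaching 5), 3× down (reaching 20) — 7 moves in all.
Check: all required cells visited.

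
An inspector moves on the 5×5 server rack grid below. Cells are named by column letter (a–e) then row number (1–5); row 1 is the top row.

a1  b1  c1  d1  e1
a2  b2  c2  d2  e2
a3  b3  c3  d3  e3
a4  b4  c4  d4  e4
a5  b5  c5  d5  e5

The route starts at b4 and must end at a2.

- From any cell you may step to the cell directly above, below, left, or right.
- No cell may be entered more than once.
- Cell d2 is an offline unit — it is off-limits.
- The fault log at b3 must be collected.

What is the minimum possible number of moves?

3

Any route passes through b3 somewhere between b4 and a2. Summing Manhattan distances along the two legs (b4 → b3 → a2) gives a lower bound of 1 + 2 = 3 moves.
A route of 3 moves achieves this: b4 → b3 → b2 → a2.
Since 3 matches the lower bound, it is optimal.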